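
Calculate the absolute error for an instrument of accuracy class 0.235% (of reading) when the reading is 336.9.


Absolute error = (accuracy% / 100) * reading.
Error = (0.235 / 100) * 336.9
Error = 0.00235 * 336.9
Error = 0.7917

0.7917


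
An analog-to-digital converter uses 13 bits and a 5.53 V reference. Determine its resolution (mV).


The resolution (LSB) of an ADC is Vref / 2^n.
LSB = 5.53 / 2^13
LSB = 5.53 / 8192
LSB = 0.00067505 V = 0.67504883 mV

0.67504883 mV


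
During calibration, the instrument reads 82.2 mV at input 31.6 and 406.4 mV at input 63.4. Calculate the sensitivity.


Sensitivity = (y2 - y1) / (x2 - x1).
S = (406.4 - 82.2) / (63.4 - 31.6)
S = 324.2 / 31.8
S = 10.195 mV/unit

10.195 mV/unit


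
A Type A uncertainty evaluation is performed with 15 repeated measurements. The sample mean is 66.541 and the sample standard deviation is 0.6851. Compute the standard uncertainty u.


The standard uncertainty for Type A evaluation is u = s / sqrt(n).
u = 0.6851 / sqrt(15)
u = 0.6851 / 3.873
u = 0.1769

0.1769


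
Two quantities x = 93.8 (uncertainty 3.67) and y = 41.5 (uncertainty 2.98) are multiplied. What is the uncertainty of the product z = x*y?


For a product z = x*y, the relative uncertainty is:
uz/z = sqrt((ux/x)^2 + (uy/y)^2)
Relative uncertainties: ux/x = 3.67/93.8 = 0.039126
uy/y = 2.98/41.5 = 0.071807
z = 93.8 * 41.5 = 3892.7
uz = 3892.7 * sqrt(0.039126^2 + 0.071807^2) = 318.324

318.324


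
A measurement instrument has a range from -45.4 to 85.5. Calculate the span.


Span = upper range - lower range.
Span = 85.5 - (-45.4)
Span = 130.9

130.9


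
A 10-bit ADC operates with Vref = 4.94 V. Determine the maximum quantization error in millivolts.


The maximum quantization error is +/- LSB/2.
LSB = Vref / 2^n = 4.94 / 1024 = 0.00482422 V
Max error = LSB / 2 = 0.00482422 / 2 = 0.00241211 V
Max error = 2.4121 mV

2.4121 mV


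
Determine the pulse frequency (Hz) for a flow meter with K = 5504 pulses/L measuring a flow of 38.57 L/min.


Frequency = K * Q / 60 (converting L/min to L/s).
f = 5504 * 38.57 / 60
f = 212289.28 / 60
f = 3538.15 Hz

3538.15 Hz


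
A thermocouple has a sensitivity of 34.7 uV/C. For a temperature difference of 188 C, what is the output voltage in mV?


The thermocouple output V = sensitivity * dT.
V = 34.7 uV/C * 188 C
V = 6523.6 uV
V = 6.524 mV

6.524 mV


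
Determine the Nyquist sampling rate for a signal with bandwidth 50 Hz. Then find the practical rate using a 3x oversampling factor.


By Nyquist theorem, fs_min = 2 * fmax.
fs_min = 2 * 50 = 100 Hz
Practical rate = 3 * fs_min = 3 * 100 = 300 Hz

fs_min = 100 Hz, fs_practical = 300 Hz


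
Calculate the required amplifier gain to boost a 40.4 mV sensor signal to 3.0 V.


Gain = Vout / Vin (converting to same units).
G = 3.0 V / 40.4 mV
G = 3000.0 mV / 40.4 mV
G = 74.26

74.26


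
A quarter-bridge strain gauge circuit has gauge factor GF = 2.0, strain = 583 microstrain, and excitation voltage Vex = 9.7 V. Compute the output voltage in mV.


Quarter bridge output: Vout = (GF * epsilon * Vex) / 4.
Vout = (2.0 * 583e-6 * 9.7) / 4
Vout = 0.0113102 / 4 V
Vout = 0.00282755 V = 2.8275 mV

2.8275 mV


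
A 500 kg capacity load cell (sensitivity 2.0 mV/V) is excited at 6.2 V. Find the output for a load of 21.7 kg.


Vout = rated_output * Vex * (load / capacity).
Vout = 2.0 * 6.2 * (21.7 / 500)
Vout = 2.0 * 6.2 * 0.0434
Vout = 0.538 mV

0.538 mV


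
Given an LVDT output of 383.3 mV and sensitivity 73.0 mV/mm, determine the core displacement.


Displacement = Vout / sensitivity.
d = 383.3 / 73.0
d = 5.251 mm

5.251 mm


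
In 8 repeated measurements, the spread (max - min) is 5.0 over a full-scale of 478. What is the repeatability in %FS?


Repeatability = (spread / full scale) * 100%.
R = (5.0 / 478) * 100
R = 1.046 %FS

1.046 %FS


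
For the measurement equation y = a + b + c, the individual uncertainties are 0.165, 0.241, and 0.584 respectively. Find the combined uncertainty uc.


For a sum of independent quantities, uc = sqrt(u1^2 + u2^2 + u3^2).
uc = sqrt(0.165^2 + 0.241^2 + 0.584^2)
uc = sqrt(0.027225 + 0.058081 + 0.341056)
uc = 0.653

0.653


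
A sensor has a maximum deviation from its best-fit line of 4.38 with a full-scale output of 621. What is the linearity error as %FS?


Linearity error = (max deviation / full scale) * 100%.
Linearity = (4.38 / 621) * 100
Linearity = 0.705 %FS

0.705 %FS


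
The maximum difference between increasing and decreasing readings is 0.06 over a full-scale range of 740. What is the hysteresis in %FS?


Hysteresis = (max difference / full scale) * 100%.
H = (0.06 / 740) * 100
H = 0.008 %FS

0.008 %FS


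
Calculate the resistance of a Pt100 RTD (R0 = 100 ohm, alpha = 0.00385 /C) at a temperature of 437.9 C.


The RTD equation: Rt = R0 * (1 + alpha * T).
Rt = 100 * (1 + 0.00385 * 437.9)
Rt = 100 * (1 + 1.685915)
Rt = 100 * 2.685915
Rt = 268.591 ohm

268.591 ohm


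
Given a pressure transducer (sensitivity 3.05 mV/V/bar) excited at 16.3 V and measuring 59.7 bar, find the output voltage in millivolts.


Output = sensitivity * Vex * P.
Vout = 3.05 * 16.3 * 59.7
Vout = 49.715 * 59.7
Vout = 2967.99 mV

2967.99 mV


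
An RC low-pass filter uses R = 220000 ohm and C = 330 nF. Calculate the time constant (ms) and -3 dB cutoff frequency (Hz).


Time constant: tau = R * C.
tau = 220000 * 3.30e-07 = 0.0726 s
tau = 72.6 ms
Cutoff frequency: fc = 1 / (2*pi*R*C).
fc = 1 / (2*pi*0.0726) = 2.19 Hz

tau = 72.6 ms, fc = 2.19 Hz


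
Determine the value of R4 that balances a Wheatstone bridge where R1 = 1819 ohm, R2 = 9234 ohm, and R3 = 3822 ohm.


At balance: R1*R4 = R2*R3, so R4 = R2*R3/R1.
R4 = 9234 * 3822 / 1819
R4 = 35292348 / 1819
R4 = 19402.06 ohm

19402.06 ohm


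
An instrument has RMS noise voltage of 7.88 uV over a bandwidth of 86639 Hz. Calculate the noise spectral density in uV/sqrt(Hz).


Noise spectral density = Vrms / sqrt(BW).
NSD = 7.88 / sqrt(86639)
NSD = 7.88 / 294.345
NSD = 0.0268 uV/sqrt(Hz)

0.0268 uV/sqrt(Hz)


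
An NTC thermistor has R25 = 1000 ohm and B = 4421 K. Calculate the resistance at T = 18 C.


NTC thermistor equation: Rt = R25 * exp(B * (1/T - 1/T25)).
T in Kelvin: 291.15 K, T25 = 298.15 K
1/T - 1/T25 = 1/291.15 - 1/298.15 = 8.064e-05
B * (1/T - 1/T25) = 4421 * 8.064e-05 = 0.3565
Rt = 1000 * exp(0.3565) = 1428.3 ohm

1428.3 ohm


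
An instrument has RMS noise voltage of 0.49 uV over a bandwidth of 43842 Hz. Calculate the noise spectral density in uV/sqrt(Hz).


Noise spectral density = Vrms / sqrt(BW).
NSD = 0.49 / sqrt(43842)
NSD = 0.49 / 209.3848
NSD = 0.0023 uV/sqrt(Hz)

0.0023 uV/sqrt(Hz)


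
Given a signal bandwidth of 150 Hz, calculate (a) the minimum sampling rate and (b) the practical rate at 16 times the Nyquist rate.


By Nyquist theorem, fs_min = 2 * fmax.
fs_min = 2 * 150 = 300 Hz
Practical rate = 16 * fs_min = 16 * 300 = 4800 Hz

fs_min = 300 Hz, fs_practical = 4800 Hz


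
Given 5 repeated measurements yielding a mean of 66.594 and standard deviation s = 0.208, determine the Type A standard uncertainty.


The standard uncertainty for Type A evaluation is u = s / sqrt(n).
u = 0.208 / sqrt(5)
u = 0.208 / 2.2361
u = 0.093

0.093


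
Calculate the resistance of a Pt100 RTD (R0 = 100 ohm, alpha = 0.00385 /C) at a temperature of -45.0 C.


The RTD equation: Rt = R0 * (1 + alpha * T).
Rt = 100 * (1 + 0.00385 * -45.0)
Rt = 100 * (1 + -0.17325)
Rt = 100 * 0.82675
Rt = 82.675 ohm

82.675 ohm


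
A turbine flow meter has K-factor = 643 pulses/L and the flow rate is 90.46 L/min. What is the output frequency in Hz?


Frequency = K * Q / 60 (converting L/min to L/s).
f = 643 * 90.46 / 60
f = 58165.78 / 60
f = 969.43 Hz

969.43 Hz


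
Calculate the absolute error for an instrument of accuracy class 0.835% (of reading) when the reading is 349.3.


Absolute error = (accuracy% / 100) * reading.
Error = (0.835 / 100) * 349.3
Error = 0.00835 * 349.3
Error = 2.9167

2.9167


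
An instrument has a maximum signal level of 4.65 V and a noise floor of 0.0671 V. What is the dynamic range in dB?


Dynamic range = 20 * log10(Vmax / Vnoise).
DR = 20 * log10(4.65 / 0.0671)
DR = 20 * log10(69.3)
DR = 36.81 dB

36.81 dB


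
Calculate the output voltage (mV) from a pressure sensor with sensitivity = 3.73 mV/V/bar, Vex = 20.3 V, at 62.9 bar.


Output = sensitivity * Vex * P.
Vout = 3.73 * 20.3 * 62.9
Vout = 75.719 * 62.9
Vout = 4762.73 mV

4762.73 mV


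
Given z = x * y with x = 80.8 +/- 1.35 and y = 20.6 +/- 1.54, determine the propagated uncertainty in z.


For a product z = x*y, the relative uncertainty is:
uz/z = sqrt((ux/x)^2 + (uy/y)^2)
Relative uncertainties: ux/x = 1.35/80.8 = 0.016708
uy/y = 1.54/20.6 = 0.074757
z = 80.8 * 20.6 = 1664.5
uz = 1664.5 * sqrt(0.016708^2 + 0.074757^2) = 127.502

127.502


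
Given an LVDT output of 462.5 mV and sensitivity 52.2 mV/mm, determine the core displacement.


Displacement = Vout / sensitivity.
d = 462.5 / 52.2
d = 8.86 mm

8.86 mm


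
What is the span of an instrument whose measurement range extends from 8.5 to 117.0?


Span = upper range - lower range.
Span = 117.0 - (8.5)
Span = 108.5

108.5


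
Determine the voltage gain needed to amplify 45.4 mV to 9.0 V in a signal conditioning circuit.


Gain = Vout / Vin (converting to same units).
G = 9.0 V / 45.4 mV
G = 9000.0 mV / 45.4 mV
G = 198.24

198.24


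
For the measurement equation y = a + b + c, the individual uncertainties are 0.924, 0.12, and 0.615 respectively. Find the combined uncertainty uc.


For a sum of independent quantities, uc = sqrt(u1^2 + u2^2 + u3^2).
uc = sqrt(0.924^2 + 0.12^2 + 0.615^2)
uc = sqrt(0.853776 + 0.0144 + 0.378225)
uc = 1.1164

1.1164


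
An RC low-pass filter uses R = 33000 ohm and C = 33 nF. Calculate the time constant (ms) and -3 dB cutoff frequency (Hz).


Time constant: tau = R * C.
tau = 33000 * 3.30e-08 = 0.001089 s
tau = 1.089 ms
Cutoff frequency: fc = 1 / (2*pi*R*C).
fc = 1 / (2*pi*0.001089) = 146.15 Hz

tau = 1.089 ms, fc = 146.15 Hz


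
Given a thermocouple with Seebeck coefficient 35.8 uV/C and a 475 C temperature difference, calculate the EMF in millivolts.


The thermocouple output V = sensitivity * dT.
V = 35.8 uV/C * 475 C
V = 17005.0 uV
V = 17.005 mV

17.005 mV


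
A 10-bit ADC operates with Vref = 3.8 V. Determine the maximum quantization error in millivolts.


The maximum quantization error is +/- LSB/2.
LSB = Vref / 2^n = 3.8 / 1024 = 0.00371094 V
Max error = LSB / 2 = 0.00371094 / 2 = 0.00185547 V
Max error = 1.8555 mV

1.8555 mV


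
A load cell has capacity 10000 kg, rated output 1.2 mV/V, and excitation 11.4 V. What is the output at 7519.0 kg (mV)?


Vout = rated_output * Vex * (load / capacity).
Vout = 1.2 * 11.4 * (7519.0 / 10000)
Vout = 1.2 * 11.4 * 0.7519
Vout = 10.286 mV

10.286 mV


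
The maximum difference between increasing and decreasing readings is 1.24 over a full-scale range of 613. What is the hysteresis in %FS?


Hysteresis = (max difference / full scale) * 100%.
H = (1.24 / 613) * 100
H = 0.202 %FS

0.202 %FS


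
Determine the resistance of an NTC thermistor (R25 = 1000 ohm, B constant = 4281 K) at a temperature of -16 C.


NTC thermistor equation: Rt = R25 * exp(B * (1/T - 1/T25)).
T in Kelvin: 257.15 K, T25 = 298.15 K
1/T - 1/T25 = 1/257.15 - 1/298.15 = 0.00053476
B * (1/T - 1/T25) = 4281 * 0.00053476 = 2.2893
Rt = 1000 * exp(2.2893) = 9868.3 ohm

9868.3 ohm


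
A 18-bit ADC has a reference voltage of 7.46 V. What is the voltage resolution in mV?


The resolution (LSB) of an ADC is Vref / 2^n.
LSB = 7.46 / 2^18
LSB = 7.46 / 262144
LSB = 2.846e-05 V = 0.02845764 mV

0.02845764 mV


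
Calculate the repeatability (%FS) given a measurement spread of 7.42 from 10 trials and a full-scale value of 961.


Repeatability = (spread / full scale) * 100%.
R = (7.42 / 961) * 100
R = 0.772 %FS

0.772 %FS


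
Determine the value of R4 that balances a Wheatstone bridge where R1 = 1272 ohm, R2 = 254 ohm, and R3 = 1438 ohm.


At balance: R1*R4 = R2*R3, so R4 = R2*R3/R1.
R4 = 254 * 1438 / 1272
R4 = 365252 / 1272
R4 = 287.15 ohm

287.15 ohm


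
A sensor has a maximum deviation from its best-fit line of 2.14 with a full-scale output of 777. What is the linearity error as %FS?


Linearity error = (max deviation / full scale) * 100%.
Linearity = (2.14 / 777) * 100
Linearity = 0.275 %FS

0.275 %FS


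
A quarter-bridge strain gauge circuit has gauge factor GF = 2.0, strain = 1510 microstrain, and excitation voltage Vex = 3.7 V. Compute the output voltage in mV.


Quarter bridge output: Vout = (GF * epsilon * Vex) / 4.
Vout = (2.0 * 1510e-6 * 3.7) / 4
Vout = 0.011174 / 4 V
Vout = 0.0027935 V = 2.7935 mV

2.7935 mV


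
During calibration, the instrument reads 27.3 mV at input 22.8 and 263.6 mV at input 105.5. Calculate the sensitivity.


Sensitivity = (y2 - y1) / (x2 - x1).
S = (263.6 - 27.3) / (105.5 - 22.8)
S = 236.3 / 82.7
S = 2.8573 mV/unit

2.8573 mV/unit


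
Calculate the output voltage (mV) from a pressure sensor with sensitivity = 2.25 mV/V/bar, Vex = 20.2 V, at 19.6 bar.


Output = sensitivity * Vex * P.
Vout = 2.25 * 20.2 * 19.6
Vout = 45.45 * 19.6
Vout = 890.82 mV

890.82 mV


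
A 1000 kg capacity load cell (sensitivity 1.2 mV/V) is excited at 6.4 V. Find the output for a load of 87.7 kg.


Vout = rated_output * Vex * (load / capacity).
Vout = 1.2 * 6.4 * (87.7 / 1000)
Vout = 1.2 * 6.4 * 0.0877
Vout = 0.674 mV

0.674 mV


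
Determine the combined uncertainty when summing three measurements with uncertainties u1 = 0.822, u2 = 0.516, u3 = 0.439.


For a sum of independent quantities, uc = sqrt(u1^2 + u2^2 + u3^2).
uc = sqrt(0.822^2 + 0.516^2 + 0.439^2)
uc = sqrt(0.675684 + 0.266256 + 0.192721)
uc = 1.0652

1.0652


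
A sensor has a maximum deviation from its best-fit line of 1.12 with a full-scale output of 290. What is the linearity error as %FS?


Linearity error = (max deviation / full scale) * 100%.
Linearity = (1.12 / 290) * 100
Linearity = 0.386 %FS

0.386 %FS


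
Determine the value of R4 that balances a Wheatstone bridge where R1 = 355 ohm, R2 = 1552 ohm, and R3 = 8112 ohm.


At balance: R1*R4 = R2*R3, so R4 = R2*R3/R1.
R4 = 1552 * 8112 / 355
R4 = 12589824 / 355
R4 = 35464.29 ohm

35464.29 ohm


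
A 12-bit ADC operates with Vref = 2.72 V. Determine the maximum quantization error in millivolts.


The maximum quantization error is +/- LSB/2.
LSB = Vref / 2^n = 2.72 / 4096 = 0.00066406 V
Max error = LSB / 2 = 0.00066406 / 2 = 0.00033203 V
Max error = 0.332 mV

0.332 mV


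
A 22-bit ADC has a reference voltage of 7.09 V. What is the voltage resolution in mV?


The resolution (LSB) of an ADC is Vref / 2^n.
LSB = 7.09 / 2^22
LSB = 7.09 / 4194304
LSB = 1.69e-06 V = 0.00169039 mV

0.00169039 mV


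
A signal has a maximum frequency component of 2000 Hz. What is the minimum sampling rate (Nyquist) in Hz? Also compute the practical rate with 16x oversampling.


By Nyquist theorem, fs_min = 2 * fmax.
fs_min = 2 * 2000 = 4000 Hz
Practical rate = 16 * fs_min = 16 * 4000 = 64000 Hz

fs_min = 4000 Hz, fs_practical = 64000 Hz


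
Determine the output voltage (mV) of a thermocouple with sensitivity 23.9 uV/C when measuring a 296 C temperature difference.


The thermocouple output V = sensitivity * dT.
V = 23.9 uV/C * 296 C
V = 7074.4 uV
V = 7.074 mV

7.074 mV


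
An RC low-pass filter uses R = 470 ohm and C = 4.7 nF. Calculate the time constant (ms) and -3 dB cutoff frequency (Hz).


Time constant: tau = R * C.
tau = 470 * 4.70e-09 = 2.209e-06 s
tau = 0.0022 ms
Cutoff frequency: fc = 1 / (2*pi*R*C).
fc = 1 / (2*pi*2.209e-06) = 72048.41 Hz

tau = 0.0022 ms, fc = 72048.41 Hz


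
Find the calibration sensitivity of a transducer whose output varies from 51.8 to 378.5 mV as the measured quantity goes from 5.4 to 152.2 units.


Sensitivity = (y2 - y1) / (x2 - x1).
S = (378.5 - 51.8) / (152.2 - 5.4)
S = 326.7 / 146.8
S = 2.2255 mV/unit

2.2255 mV/unit


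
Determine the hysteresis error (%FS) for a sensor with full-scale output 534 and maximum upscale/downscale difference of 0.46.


Hysteresis = (max difference / full scale) * 100%.
H = (0.46 / 534) * 100
H = 0.086 %FS

0.086 %FS


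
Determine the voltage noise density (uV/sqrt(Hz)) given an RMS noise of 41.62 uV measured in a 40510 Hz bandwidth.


Noise spectral density = Vrms / sqrt(BW).
NSD = 41.62 / sqrt(40510)
NSD = 41.62 / 201.271
NSD = 0.2068 uV/sqrt(Hz)

0.2068 uV/sqrt(Hz)


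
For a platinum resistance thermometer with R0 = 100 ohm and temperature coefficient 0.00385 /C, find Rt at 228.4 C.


The RTD equation: Rt = R0 * (1 + alpha * T).
Rt = 100 * (1 + 0.00385 * 228.4)
Rt = 100 * (1 + 0.87934)
Rt = 100 * 1.87934
Rt = 187.934 ohm

187.934 ohm


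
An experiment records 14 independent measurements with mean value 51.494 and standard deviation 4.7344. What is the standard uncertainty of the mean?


The standard uncertainty for Type A evaluation is u = s / sqrt(n).
u = 4.7344 / sqrt(14)
u = 4.7344 / 3.7417
u = 1.2653

1.2653


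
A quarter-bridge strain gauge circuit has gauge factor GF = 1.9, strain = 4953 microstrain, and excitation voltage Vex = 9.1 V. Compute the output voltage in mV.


Quarter bridge output: Vout = (GF * epsilon * Vex) / 4.
Vout = (1.9 * 4953e-6 * 9.1) / 4
Vout = 0.08563737 / 4 V
Vout = 0.02140934 V = 21.4093 mV

21.4093 mV


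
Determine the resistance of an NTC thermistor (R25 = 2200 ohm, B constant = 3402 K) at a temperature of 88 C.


NTC thermistor equation: Rt = R25 * exp(B * (1/T - 1/T25)).
T in Kelvin: 361.15 K, T25 = 298.15 K
1/T - 1/T25 = 1/361.15 - 1/298.15 = -0.00058508
B * (1/T - 1/T25) = 3402 * -0.00058508 = -1.9905
Rt = 2200 * exp(-1.9905) = 300.6 ohm

300.6 ohm


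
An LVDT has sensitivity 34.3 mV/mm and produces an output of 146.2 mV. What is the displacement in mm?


Displacement = Vout / sensitivity.
d = 146.2 / 34.3
d = 4.262 mm

4.262 mm


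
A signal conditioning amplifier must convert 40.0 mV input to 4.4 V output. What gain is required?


Gain = Vout / Vin (converting to same units).
G = 4.4 V / 40.0 mV
G = 4400.0 mV / 40.0 mV
G = 110.0

110.0


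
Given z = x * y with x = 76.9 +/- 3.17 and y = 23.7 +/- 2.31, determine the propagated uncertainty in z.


For a product z = x*y, the relative uncertainty is:
uz/z = sqrt((ux/x)^2 + (uy/y)^2)
Relative uncertainties: ux/x = 3.17/76.9 = 0.041222
uy/y = 2.31/23.7 = 0.097468
z = 76.9 * 23.7 = 1822.5
uz = 1822.5 * sqrt(0.041222^2 + 0.097468^2) = 192.873

192.873


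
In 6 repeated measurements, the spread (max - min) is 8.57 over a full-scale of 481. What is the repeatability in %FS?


Repeatability = (spread / full scale) * 100%.
R = (8.57 / 481) * 100
R = 1.782 %FS

1.782 %FS


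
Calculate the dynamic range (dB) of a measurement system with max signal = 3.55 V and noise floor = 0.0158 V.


Dynamic range = 20 * log10(Vmax / Vnoise).
DR = 20 * log10(3.55 / 0.0158)
DR = 20 * log10(224.68)
DR = 47.03 dB

47.03 dB


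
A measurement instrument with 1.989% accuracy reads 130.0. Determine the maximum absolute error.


Absolute error = (accuracy% / 100) * reading.
Error = (1.989 / 100) * 130.0
Error = 0.01989 * 130.0
Error = 2.5857

2.5857


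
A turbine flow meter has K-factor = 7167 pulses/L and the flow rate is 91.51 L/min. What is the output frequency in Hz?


Frequency = K * Q / 60 (converting L/min to L/s).
f = 7167 * 91.51 / 60
f = 655852.17 / 60
f = 10930.87 Hz

10930.87 Hz


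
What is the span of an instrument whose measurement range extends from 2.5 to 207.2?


Span = upper range - lower range.
Span = 207.2 - (2.5)
Span = 204.7

204.7


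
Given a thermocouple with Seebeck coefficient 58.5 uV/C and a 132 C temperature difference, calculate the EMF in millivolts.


The thermocouple output V = sensitivity * dT.
V = 58.5 uV/C * 132 C
V = 7722.0 uV
V = 7.722 mV

7.722 mV


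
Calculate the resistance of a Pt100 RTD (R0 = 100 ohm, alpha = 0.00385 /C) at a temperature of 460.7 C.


The RTD equation: Rt = R0 * (1 + alpha * T).
Rt = 100 * (1 + 0.00385 * 460.7)
Rt = 100 * (1 + 1.773695)
Rt = 100 * 2.773695
Rt = 277.37 ohm

277.37 ohm


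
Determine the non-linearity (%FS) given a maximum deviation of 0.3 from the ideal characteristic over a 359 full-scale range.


Linearity error = (max deviation / full scale) * 100%.
Linearity = (0.3 / 359) * 100
Linearity = 0.084 %FS

0.084 %FS


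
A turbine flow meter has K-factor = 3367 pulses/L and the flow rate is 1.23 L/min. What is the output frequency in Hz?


Frequency = K * Q / 60 (converting L/min to L/s).
f = 3367 * 1.23 / 60
f = 4141.41 / 60
f = 69.02 Hz

69.02 Hz


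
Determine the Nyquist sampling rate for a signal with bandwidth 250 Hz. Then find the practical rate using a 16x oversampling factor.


By Nyquist theorem, fs_min = 2 * fmax.
fs_min = 2 * 250 = 500 Hz
Practical rate = 16 * fs_min = 16 * 500 = 8000 Hz

fs_min = 500 Hz, fs_practical = 8000 Hz


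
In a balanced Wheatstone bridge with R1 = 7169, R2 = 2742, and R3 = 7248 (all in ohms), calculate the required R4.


At balance: R1*R4 = R2*R3, so R4 = R2*R3/R1.
R4 = 2742 * 7248 / 7169
R4 = 19874016 / 7169
R4 = 2772.22 ohm

2772.22 ohm


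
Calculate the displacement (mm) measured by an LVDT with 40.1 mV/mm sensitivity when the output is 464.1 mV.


Displacement = Vout / sensitivity.
d = 464.1 / 40.1
d = 11.574 mm

11.574 mm


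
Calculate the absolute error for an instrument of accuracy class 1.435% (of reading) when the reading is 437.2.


Absolute error = (accuracy% / 100) * reading.
Error = (1.435 / 100) * 437.2
Error = 0.01435 * 437.2
Error = 6.2738

6.2738


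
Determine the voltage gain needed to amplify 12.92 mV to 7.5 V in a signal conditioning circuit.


Gain = Vout / Vin (converting to same units).
G = 7.5 V / 12.92 mV
G = 7500.0 mV / 12.92 mV
G = 580.5

580.5


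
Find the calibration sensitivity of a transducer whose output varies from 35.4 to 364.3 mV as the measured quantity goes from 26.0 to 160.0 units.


Sensitivity = (y2 - y1) / (x2 - x1).
S = (364.3 - 35.4) / (160.0 - 26.0)
S = 328.9 / 134.0
S = 2.4545 mV/unit

2.4545 mV/unit


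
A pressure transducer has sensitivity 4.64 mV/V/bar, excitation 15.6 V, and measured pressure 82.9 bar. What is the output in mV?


Output = sensitivity * Vex * P.
Vout = 4.64 * 15.6 * 82.9
Vout = 72.384 * 82.9
Vout = 6000.63 mV

6000.63 mV


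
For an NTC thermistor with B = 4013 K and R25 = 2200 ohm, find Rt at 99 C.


NTC thermistor equation: Rt = R25 * exp(B * (1/T - 1/T25)).
T in Kelvin: 372.15 K, T25 = 298.15 K
1/T - 1/T25 = 1/372.15 - 1/298.15 = -0.00066693
B * (1/T - 1/T25) = 4013 * -0.00066693 = -2.6764
Rt = 2200 * exp(-2.6764) = 151.4 ohm

151.4 ohm


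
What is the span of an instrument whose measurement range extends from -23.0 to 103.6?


Span = upper range - lower range.
Span = 103.6 - (-23.0)
Span = 126.6

126.6


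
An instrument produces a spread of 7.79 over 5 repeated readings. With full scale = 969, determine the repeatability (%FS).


Repeatability = (spread / full scale) * 100%.
R = (7.79 / 969) * 100
R = 0.804 %FS

0.804 %FS


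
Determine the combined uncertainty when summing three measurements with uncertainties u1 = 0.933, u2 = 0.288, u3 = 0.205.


For a sum of independent quantities, uc = sqrt(u1^2 + u2^2 + u3^2).
uc = sqrt(0.933^2 + 0.288^2 + 0.205^2)
uc = sqrt(0.870489 + 0.082944 + 0.042025)
uc = 0.9977

0.9977


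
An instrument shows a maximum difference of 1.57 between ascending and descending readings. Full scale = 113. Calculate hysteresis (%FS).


Hysteresis = (max difference / full scale) * 100%.
H = (1.57 / 113) * 100
H = 1.389 %FS

1.389 %FS


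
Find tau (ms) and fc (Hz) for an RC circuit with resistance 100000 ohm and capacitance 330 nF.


Time constant: tau = R * C.
tau = 100000 * 3.30e-07 = 0.033 s
tau = 33.0 ms
Cutoff frequency: fc = 1 / (2*pi*R*C).
fc = 1 / (2*pi*0.033) = 4.82 Hz

tau = 33.0 ms, fc = 4.82 Hz


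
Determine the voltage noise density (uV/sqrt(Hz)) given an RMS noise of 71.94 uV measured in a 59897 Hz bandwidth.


Noise spectral density = Vrms / sqrt(BW).
NSD = 71.94 / sqrt(59897)
NSD = 71.94 / 244.7386
NSD = 0.2939 uV/sqrt(Hz)

0.2939 uV/sqrt(Hz)


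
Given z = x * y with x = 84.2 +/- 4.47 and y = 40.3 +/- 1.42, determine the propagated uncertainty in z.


For a product z = x*y, the relative uncertainty is:
uz/z = sqrt((ux/x)^2 + (uy/y)^2)
Relative uncertainties: ux/x = 4.47/84.2 = 0.053088
uy/y = 1.42/40.3 = 0.035236
z = 84.2 * 40.3 = 3393.3
uz = 3393.3 * sqrt(0.053088^2 + 0.035236^2) = 216.209

216.209


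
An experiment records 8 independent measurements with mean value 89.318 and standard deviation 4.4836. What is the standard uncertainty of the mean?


The standard uncertainty for Type A evaluation is u = s / sqrt(n).
u = 4.4836 / sqrt(8)
u = 4.4836 / 2.8284
u = 1.5852

1.5852


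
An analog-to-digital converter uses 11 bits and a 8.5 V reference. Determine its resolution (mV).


The resolution (LSB) of an ADC is Vref / 2^n.
LSB = 8.5 / 2^11
LSB = 8.5 / 2048
LSB = 0.00415039 V = 4.15039062 mV

4.15039062 mV


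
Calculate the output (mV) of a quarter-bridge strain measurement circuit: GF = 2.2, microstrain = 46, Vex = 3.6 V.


Quarter bridge output: Vout = (GF * epsilon * Vex) / 4.
Vout = (2.2 * 46e-6 * 3.6) / 4
Vout = 0.00036432 / 4 V
Vout = 9.108e-05 V = 0.0911 mV

0.0911 mV


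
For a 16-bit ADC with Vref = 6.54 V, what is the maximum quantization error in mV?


The maximum quantization error is +/- LSB/2.
LSB = Vref / 2^n = 6.54 / 65536 = 9.979e-05 V
Max error = LSB / 2 = 9.979e-05 / 2 = 4.99e-05 V
Max error = 0.0499 mV

0.0499 mV


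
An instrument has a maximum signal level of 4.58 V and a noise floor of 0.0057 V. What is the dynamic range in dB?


Dynamic range = 20 * log10(Vmax / Vnoise).
DR = 20 * log10(4.58 / 0.0057)
DR = 20 * log10(803.51)
DR = 58.1 dB

58.1 dB


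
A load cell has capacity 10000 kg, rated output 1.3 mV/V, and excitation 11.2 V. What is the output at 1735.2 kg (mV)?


Vout = rated_output * Vex * (load / capacity).
Vout = 1.3 * 11.2 * (1735.2 / 10000)
Vout = 1.3 * 11.2 * 0.17352
Vout = 2.526 mV

2.526 mV


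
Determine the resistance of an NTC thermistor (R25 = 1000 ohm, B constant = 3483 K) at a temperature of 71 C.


NTC thermistor equation: Rt = R25 * exp(B * (1/T - 1/T25)).
T in Kelvin: 344.15 K, T25 = 298.15 K
1/T - 1/T25 = 1/344.15 - 1/298.15 = -0.00044831
B * (1/T - 1/T25) = 3483 * -0.00044831 = -1.5615
Rt = 1000 * exp(-1.5615) = 209.8 ohm

209.8 ohm


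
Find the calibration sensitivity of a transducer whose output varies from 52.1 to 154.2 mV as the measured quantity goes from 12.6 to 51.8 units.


Sensitivity = (y2 - y1) / (x2 - x1).
S = (154.2 - 52.1) / (51.8 - 12.6)
S = 102.1 / 39.2
S = 2.6046 mV/unit

2.6046 mV/unit


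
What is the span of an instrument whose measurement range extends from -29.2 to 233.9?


Span = upper range - lower range.
Span = 233.9 - (-29.2)
Span = 263.1

263.1


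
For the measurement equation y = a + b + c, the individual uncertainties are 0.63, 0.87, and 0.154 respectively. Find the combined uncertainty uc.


For a sum of independent quantities, uc = sqrt(u1^2 + u2^2 + u3^2).
uc = sqrt(0.63^2 + 0.87^2 + 0.154^2)
uc = sqrt(0.3969 + 0.7569 + 0.023716)
uc = 1.0851

1.0851


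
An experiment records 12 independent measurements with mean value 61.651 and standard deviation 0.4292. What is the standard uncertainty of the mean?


The standard uncertainty for Type A evaluation is u = s / sqrt(n).
u = 0.4292 / sqrt(12)
u = 0.4292 / 3.4641
u = 0.1239

0.1239


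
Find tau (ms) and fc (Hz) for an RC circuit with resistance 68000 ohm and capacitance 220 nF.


Time constant: tau = R * C.
tau = 68000 * 2.20e-07 = 0.01496 s
tau = 14.96 ms
Cutoff frequency: fc = 1 / (2*pi*R*C).
fc = 1 / (2*pi*0.01496) = 10.64 Hz

tau = 14.96 ms, fc = 10.64 Hz


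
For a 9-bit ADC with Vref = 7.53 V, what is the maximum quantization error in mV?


The maximum quantization error is +/- LSB/2.
LSB = Vref / 2^n = 7.53 / 512 = 0.01470703 V
Max error = LSB / 2 = 0.01470703 / 2 = 0.00735352 V
Max error = 7.3535 mV

7.3535 mV


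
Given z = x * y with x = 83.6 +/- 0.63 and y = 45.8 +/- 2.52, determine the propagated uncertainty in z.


For a product z = x*y, the relative uncertainty is:
uz/z = sqrt((ux/x)^2 + (uy/y)^2)
Relative uncertainties: ux/x = 0.63/83.6 = 0.007536
uy/y = 2.52/45.8 = 0.055022
z = 83.6 * 45.8 = 3828.9
uz = 3828.9 * sqrt(0.007536^2 + 0.055022^2) = 212.639

212.639


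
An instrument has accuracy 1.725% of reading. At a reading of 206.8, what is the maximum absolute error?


Absolute error = (accuracy% / 100) * reading.
Error = (1.725 / 100) * 206.8
Error = 0.01725 * 206.8
Error = 3.5673

3.5673


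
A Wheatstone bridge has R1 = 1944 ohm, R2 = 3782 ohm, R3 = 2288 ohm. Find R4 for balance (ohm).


At balance: R1*R4 = R2*R3, so R4 = R2*R3/R1.
R4 = 3782 * 2288 / 1944
R4 = 8653216 / 1944
R4 = 4451.24 ohm

4451.24 ohm


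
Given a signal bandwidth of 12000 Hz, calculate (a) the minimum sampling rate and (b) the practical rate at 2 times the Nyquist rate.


By Nyquist theorem, fs_min = 2 * fmax.
fs_min = 2 * 12000 = 24000 Hz
Practical rate = 2 * fs_min = 2 * 24000 = 48000 Hz

fs_min = 24000 Hz, fs_practical = 48000 Hz


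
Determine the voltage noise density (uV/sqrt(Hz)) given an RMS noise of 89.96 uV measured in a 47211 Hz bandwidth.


Noise spectral density = Vrms / sqrt(BW).
NSD = 89.96 / sqrt(47211)
NSD = 89.96 / 217.2809
NSD = 0.414 uV/sqrt(Hz)

0.414 uV/sqrt(Hz)


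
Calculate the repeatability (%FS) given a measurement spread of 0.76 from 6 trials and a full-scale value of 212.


Repeatability = (spread / full scale) * 100%.
R = (0.76 / 212) * 100
R = 0.358 %FS

0.358 %FS


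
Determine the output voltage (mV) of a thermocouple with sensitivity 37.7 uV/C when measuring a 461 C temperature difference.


The thermocouple output V = sensitivity * dT.
V = 37.7 uV/C * 461 C
V = 17379.7 uV
V = 17.38 mV

17.38 mV


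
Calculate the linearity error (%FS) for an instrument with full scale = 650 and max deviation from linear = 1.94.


Linearity error = (max deviation / full scale) * 100%.
Linearity = (1.94 / 650) * 100
Linearity = 0.298 %FS

0.298 %FS


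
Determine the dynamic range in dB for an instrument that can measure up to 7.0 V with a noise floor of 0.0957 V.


Dynamic range = 20 * log10(Vmax / Vnoise).
DR = 20 * log10(7.0 / 0.0957)
DR = 20 * log10(73.15)
DR = 37.28 dB

37.28 dB


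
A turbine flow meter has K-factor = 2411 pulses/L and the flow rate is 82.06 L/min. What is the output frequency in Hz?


Frequency = K * Q / 60 (converting L/min to L/s).
f = 2411 * 82.06 / 60
f = 197846.66 / 60
f = 3297.44 Hz

3297.44 Hz


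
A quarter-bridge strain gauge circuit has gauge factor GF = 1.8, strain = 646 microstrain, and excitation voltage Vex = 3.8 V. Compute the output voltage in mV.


Quarter bridge output: Vout = (GF * epsilon * Vex) / 4.
Vout = (1.8 * 646e-6 * 3.8) / 4
Vout = 0.00441864 / 4 V
Vout = 0.00110466 V = 1.1047 mV

1.1047 mV


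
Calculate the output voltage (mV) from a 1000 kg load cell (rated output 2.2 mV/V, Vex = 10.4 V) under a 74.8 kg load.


Vout = rated_output * Vex * (load / capacity).
Vout = 2.2 * 10.4 * (74.8 / 1000)
Vout = 2.2 * 10.4 * 0.0748
Vout = 1.711 mV

1.711 mV


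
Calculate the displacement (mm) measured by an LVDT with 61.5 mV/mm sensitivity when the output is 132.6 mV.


Displacement = Vout / sensitivity.
d = 132.6 / 61.5
d = 2.156 mm

2.156 mm


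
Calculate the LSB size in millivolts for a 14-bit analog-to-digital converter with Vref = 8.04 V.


The resolution (LSB) of an ADC is Vref / 2^n.
LSB = 8.04 / 2^14
LSB = 8.04 / 16384
LSB = 0.00049072 V = 0.49072266 mV

0.49072266 mV


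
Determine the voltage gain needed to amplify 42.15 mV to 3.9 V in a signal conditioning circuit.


Gain = Vout / Vin (converting to same units).
G = 3.9 V / 42.15 mV
G = 3900.0 mV / 42.15 mV
G = 92.53

92.53


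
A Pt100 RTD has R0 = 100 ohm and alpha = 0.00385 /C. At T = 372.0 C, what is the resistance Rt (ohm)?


The RTD equation: Rt = R0 * (1 + alpha * T).
Rt = 100 * (1 + 0.00385 * 372.0)
Rt = 100 * (1 + 1.4322)
Rt = 100 * 2.4322
Rt = 243.22 ohm

243.22 ohm


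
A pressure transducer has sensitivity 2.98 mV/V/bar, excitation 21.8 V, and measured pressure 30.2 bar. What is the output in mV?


Output = sensitivity * Vex * P.
Vout = 2.98 * 21.8 * 30.2
Vout = 64.964 * 30.2
Vout = 1961.91 mV

1961.91 mV


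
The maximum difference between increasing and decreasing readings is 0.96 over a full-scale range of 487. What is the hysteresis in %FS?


Hysteresis = (max difference / full scale) * 100%.
H = (0.96 / 487) * 100
H = 0.197 %FS

0.197 %FS


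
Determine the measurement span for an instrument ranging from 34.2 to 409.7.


Span = upper range - lower range.
Span = 409.7 - (34.2)
Span = 375.5

375.5


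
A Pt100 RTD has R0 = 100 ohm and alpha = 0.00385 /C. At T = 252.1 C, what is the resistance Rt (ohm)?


The RTD equation: Rt = R0 * (1 + alpha * T).
Rt = 100 * (1 + 0.00385 * 252.1)
Rt = 100 * (1 + 0.970585)
Rt = 100 * 1.970585
Rt = 197.059 ohm

197.059 ohm


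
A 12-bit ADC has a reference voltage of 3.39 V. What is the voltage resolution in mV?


The resolution (LSB) of an ADC is Vref / 2^n.
LSB = 3.39 / 2^12
LSB = 3.39 / 4096
LSB = 0.00082764 V = 0.82763672 mV

0.82763672 mV


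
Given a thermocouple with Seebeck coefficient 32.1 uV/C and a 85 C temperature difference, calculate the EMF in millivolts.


The thermocouple output V = sensitivity * dT.
V = 32.1 uV/C * 85 C
V = 2728.5 uV
V = 2.728 mV

2.728 mV


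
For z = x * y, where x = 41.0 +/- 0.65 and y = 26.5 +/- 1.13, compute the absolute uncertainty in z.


For a product z = x*y, the relative uncertainty is:
uz/z = sqrt((ux/x)^2 + (uy/y)^2)
Relative uncertainties: ux/x = 0.65/41.0 = 0.015854
uy/y = 1.13/26.5 = 0.042642
z = 41.0 * 26.5 = 1086.5
uz = 1086.5 * sqrt(0.015854^2 + 0.042642^2) = 49.428

49.428


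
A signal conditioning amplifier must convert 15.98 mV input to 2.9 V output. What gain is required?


Gain = Vout / Vin (converting to same units).
G = 2.9 V / 15.98 mV
G = 2900.0 mV / 15.98 mV
G = 181.48

181.48


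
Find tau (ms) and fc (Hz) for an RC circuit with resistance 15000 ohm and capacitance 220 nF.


Time constant: tau = R * C.
tau = 15000 * 2.20e-07 = 0.0033 s
tau = 3.3 ms
Cutoff frequency: fc = 1 / (2*pi*R*C).
fc = 1 / (2*pi*0.0033) = 48.23 Hz

tau = 3.3 ms, fc = 48.23 Hz


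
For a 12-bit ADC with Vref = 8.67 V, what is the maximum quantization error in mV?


The maximum quantization error is +/- LSB/2.
LSB = Vref / 2^n = 8.67 / 4096 = 0.0021167 V
Max error = LSB / 2 = 0.0021167 / 2 = 0.00105835 V
Max error = 1.0583 mV

1.0583 mV


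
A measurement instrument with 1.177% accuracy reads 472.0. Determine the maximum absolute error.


Absolute error = (accuracy% / 100) * reading.
Error = (1.177 / 100) * 472.0
Error = 0.01177 * 472.0
Error = 5.5554

5.5554


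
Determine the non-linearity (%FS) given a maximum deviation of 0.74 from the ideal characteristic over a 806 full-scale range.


Linearity error = (max deviation / full scale) * 100%.
Linearity = (0.74 / 806) * 100
Linearity = 0.092 %FS

0.092 %FS


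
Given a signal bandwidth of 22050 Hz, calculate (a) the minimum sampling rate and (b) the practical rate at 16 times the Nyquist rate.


By Nyquist theorem, fs_min = 2 * fmax.
fs_min = 2 * 22050 = 44100 Hz
Practical rate = 16 * fs_min = 16 * 44100 = 705600 Hz

fs_min = 44100 Hz, fs_practical = 705600 Hz


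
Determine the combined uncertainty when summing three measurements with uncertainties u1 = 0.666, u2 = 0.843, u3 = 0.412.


For a sum of independent quantities, uc = sqrt(u1^2 + u2^2 + u3^2).
uc = sqrt(0.666^2 + 0.843^2 + 0.412^2)
uc = sqrt(0.443556 + 0.710649 + 0.169744)
uc = 1.1506

1.1506


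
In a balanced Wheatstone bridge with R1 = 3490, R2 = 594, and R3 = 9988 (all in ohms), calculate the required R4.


At balance: R1*R4 = R2*R3, so R4 = R2*R3/R1.
R4 = 594 * 9988 / 3490
R4 = 5932872 / 3490
R4 = 1699.96 ohm

1699.96 ohm


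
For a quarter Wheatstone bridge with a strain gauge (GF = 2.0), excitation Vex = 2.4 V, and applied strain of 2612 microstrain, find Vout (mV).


Quarter bridge output: Vout = (GF * epsilon * Vex) / 4.
Vout = (2.0 * 2612e-6 * 2.4) / 4
Vout = 0.0125376 / 4 V
Vout = 0.0031344 V = 3.1344 mV

3.1344 mV


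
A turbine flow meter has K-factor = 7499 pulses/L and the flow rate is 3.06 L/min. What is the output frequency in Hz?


Frequency = K * Q / 60 (converting L/min to L/s).
f = 7499 * 3.06 / 60
f = 22946.94 / 60
f = 382.45 Hz

382.45 Hz


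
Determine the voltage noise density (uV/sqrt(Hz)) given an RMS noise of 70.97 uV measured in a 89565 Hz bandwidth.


Noise spectral density = Vrms / sqrt(BW).
NSD = 70.97 / sqrt(89565)
NSD = 70.97 / 299.2741
NSD = 0.2371 uV/sqrt(Hz)

0.2371 uV/sqrt(Hz)


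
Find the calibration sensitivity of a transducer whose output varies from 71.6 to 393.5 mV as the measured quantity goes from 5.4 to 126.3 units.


Sensitivity = (y2 - y1) / (x2 - x1).
S = (393.5 - 71.6) / (126.3 - 5.4)
S = 321.9 / 120.9
S = 2.6625 mV/unit

2.6625 mV/unit


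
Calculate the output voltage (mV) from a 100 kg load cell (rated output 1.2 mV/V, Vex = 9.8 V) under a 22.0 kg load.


Vout = rated_output * Vex * (load / capacity).
Vout = 1.2 * 9.8 * (22.0 / 100)
Vout = 1.2 * 9.8 * 0.22
Vout = 2.587 mV

2.587 mV


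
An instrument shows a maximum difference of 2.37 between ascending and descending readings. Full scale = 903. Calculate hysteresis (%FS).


Hysteresis = (max difference / full scale) * 100%.
H = (2.37 / 903) * 100
H = 0.262 %FS

0.262 %FS


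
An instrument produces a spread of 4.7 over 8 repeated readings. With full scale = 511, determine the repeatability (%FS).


Repeatability = (spread / full scale) * 100%.
R = (4.7 / 511) * 100
R = 0.92 %FS

0.92 %FS


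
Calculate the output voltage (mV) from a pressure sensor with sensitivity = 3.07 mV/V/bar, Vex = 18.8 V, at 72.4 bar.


Output = sensitivity * Vex * P.
Vout = 3.07 * 18.8 * 72.4
Vout = 57.716 * 72.4
Vout = 4178.64 mV

4178.64 mV


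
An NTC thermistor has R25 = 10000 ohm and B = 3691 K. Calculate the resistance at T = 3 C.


NTC thermistor equation: Rt = R25 * exp(B * (1/T - 1/T25)).
T in Kelvin: 276.15 K, T25 = 298.15 K
1/T - 1/T25 = 1/276.15 - 1/298.15 = 0.0002672
B * (1/T - 1/T25) = 3691 * 0.0002672 = 0.9862
Rt = 10000 * exp(0.9862) = 26811.6 ohm

26811.6 ohm


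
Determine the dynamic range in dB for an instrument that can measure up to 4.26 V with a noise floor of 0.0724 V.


Dynamic range = 20 * log10(Vmax / Vnoise).
DR = 20 * log10(4.26 / 0.0724)
DR = 20 * log10(58.84)
DR = 35.39 dB

35.39 dB


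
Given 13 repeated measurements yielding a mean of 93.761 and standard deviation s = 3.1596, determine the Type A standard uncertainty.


The standard uncertainty for Type A evaluation is u = s / sqrt(n).
u = 3.1596 / sqrt(13)
u = 3.1596 / 3.6056
u = 0.8763

0.8763


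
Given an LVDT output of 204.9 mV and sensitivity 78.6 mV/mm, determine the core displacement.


Displacement = Vout / sensitivity.
d = 204.9 / 78.6
d = 2.607 mm

2.607 mm


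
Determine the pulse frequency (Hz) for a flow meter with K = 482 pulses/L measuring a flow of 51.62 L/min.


Frequency = K * Q / 60 (converting L/min to L/s).
f = 482 * 51.62 / 60
f = 24880.84 / 60
f = 414.68 Hz

414.68 Hz


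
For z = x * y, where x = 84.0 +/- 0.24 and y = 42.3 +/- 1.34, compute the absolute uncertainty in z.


For a product z = x*y, the relative uncertainty is:
uz/z = sqrt((ux/x)^2 + (uy/y)^2)
Relative uncertainties: ux/x = 0.24/84.0 = 0.002857
uy/y = 1.34/42.3 = 0.031678
z = 84.0 * 42.3 = 3553.2
uz = 3553.2 * sqrt(0.002857^2 + 0.031678^2) = 113.017

113.017
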